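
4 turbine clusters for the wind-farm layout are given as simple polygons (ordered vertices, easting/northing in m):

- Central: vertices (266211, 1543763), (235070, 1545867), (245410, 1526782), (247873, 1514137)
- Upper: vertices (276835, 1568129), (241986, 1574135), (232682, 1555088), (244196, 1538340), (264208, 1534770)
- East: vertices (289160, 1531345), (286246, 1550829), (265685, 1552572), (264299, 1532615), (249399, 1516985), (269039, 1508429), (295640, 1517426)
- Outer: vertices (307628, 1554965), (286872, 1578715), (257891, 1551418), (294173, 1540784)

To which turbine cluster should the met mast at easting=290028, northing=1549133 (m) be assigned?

Cast a ray rightward from (290028, 1549133). For each polygon, the edges (by vertex number in listed order) whose endpoints lie on opposite sides of northing = 1549133, where each meets that height, and whether that is right or left of the point:
Central: no edge straddles that height → 0 crossings.
Upper: 3–4 at easting≈236776.0 (left), 5–1 at easting≈269644.7 (left) → 0 crossings.
East: 1–2 at easting≈286499.7 (left), 3–4 at easting≈265446.2 (left) → 0 crossings.
Outer: 3–4 at easting≈265687.2 (left), 4–1 at easting≈302094.6 (right) → 1 crossing.
Only Outer has an odd count, so the point is inside Outer.

Outer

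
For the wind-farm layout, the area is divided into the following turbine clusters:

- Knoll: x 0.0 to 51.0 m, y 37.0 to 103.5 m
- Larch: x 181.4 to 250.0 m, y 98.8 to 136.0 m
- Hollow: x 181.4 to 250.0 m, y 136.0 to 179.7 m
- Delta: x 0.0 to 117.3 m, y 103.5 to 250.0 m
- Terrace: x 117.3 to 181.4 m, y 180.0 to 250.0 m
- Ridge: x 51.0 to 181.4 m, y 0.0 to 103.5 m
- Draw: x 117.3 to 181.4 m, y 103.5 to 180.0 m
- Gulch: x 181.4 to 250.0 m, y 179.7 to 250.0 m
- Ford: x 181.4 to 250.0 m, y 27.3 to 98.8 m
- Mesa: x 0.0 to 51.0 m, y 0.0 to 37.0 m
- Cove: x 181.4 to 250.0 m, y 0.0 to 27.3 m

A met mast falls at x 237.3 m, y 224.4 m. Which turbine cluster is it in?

The point has x = 237.3 and y = 224.4.
Only Gulch satisfies 181.4 ≤ x ≤ 250.0 and 179.7 ≤ y ≤ 250.0.

Gulch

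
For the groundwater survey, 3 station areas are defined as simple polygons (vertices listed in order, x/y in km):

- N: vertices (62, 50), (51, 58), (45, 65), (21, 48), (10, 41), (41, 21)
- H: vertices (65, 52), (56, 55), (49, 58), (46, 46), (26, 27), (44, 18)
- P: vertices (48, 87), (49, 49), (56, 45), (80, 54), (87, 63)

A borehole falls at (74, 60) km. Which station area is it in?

P

Cast a ray rightward from (74, 60). For each polygon, the edges (by vertex number in listed order) whose endpoints lie on opposite sides of y = 60, where each meets that height, and whether that is right or left of the point:
N: 2–3 at x≈49.3 (left), 3–4 at x≈37.9 (left) → 0 crossings.
H: no edge straddles that height → 0 crossings.
P: 1–2 at x≈48.7 (left), 4–5 at x≈84.7 (right) → 1 crossing.
Only P has an odd count, so the point is inside P.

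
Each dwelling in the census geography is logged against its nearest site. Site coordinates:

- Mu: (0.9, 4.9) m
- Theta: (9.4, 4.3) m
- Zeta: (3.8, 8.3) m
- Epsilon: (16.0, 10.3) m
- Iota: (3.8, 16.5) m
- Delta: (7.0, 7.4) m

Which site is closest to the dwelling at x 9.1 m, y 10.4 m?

Squared distances to each site:
Mu: 97.490; Theta: 37.300; Zeta: 32.500; Epsilon: 47.620; Iota: 65.300; Delta: 13.410.
Minimum at Delta.

Delta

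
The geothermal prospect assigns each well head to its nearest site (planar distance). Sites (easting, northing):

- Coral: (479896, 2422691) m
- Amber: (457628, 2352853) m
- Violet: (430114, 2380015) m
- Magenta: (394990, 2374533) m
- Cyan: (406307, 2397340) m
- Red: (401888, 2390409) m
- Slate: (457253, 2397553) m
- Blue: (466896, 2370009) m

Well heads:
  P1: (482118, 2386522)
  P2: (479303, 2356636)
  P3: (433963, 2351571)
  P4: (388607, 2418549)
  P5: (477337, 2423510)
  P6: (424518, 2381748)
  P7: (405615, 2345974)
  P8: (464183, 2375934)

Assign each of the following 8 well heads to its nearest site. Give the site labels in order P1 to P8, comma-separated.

Blue, Blue, Amber, Cyan, Coral, Violet, Magenta, Blue

P1 → Blue (d²=504388453.00)
P2 → Blue (d²=332770778.00)
P3 → Amber (d²=561675749.00)
P4 → Cyan (d²=763111681.00)
P5 → Coral (d²=7219242.00)
P6 → Violet (d²=34318505.00)
P7 → Magenta (d²=928507106.00)
P8 → Blue (d²=42465994.00)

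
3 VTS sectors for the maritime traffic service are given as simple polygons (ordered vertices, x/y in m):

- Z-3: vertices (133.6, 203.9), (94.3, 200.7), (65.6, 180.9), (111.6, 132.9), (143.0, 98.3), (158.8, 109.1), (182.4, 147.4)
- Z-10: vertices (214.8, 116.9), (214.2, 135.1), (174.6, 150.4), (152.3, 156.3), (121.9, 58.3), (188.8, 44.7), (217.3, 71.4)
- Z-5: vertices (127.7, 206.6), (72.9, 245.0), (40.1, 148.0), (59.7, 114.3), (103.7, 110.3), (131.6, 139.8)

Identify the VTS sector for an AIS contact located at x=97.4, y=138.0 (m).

Cast a ray rightward from (97.4, 138.0). For each polygon, the edges (by vertex number in listed order) whose endpoints lie on opposite sides of y = 138.0, where each meets that height, and whether that is right or left of the point:
Z-3: 3–4 at x≈106.71 (right), 6–7 at x≈176.61 (right) → 2 crossings.
Z-10: 2–3 at x≈206.69 (right), 4–5 at x≈146.62 (right) → 2 crossings.
Z-5: 3–4 at x≈45.92 (left), 5–6 at x≈129.90 (right) → 1 crossing.
Only Z-5 has an odd count, so the point is inside Z-5.

Z-5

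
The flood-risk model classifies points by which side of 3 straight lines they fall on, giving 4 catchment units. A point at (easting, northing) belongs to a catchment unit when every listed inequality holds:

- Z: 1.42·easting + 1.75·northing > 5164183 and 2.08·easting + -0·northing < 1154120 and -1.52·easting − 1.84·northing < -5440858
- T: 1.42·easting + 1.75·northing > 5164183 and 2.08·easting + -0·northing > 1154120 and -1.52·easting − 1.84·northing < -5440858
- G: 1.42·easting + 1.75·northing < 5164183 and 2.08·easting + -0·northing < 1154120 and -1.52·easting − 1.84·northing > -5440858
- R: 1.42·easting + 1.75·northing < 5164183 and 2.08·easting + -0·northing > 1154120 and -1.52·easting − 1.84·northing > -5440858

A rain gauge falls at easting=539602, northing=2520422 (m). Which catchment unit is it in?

Z

1.42·539602 + 1.75·2520422 = 5176973.340, which is > 5164183
2.08·539602 + -0·2520422 = 1122372.160, which is < 1154120
-1.52·539602 − 1.84·2520422 = -5457771.520, which is < -5440858
This sign pattern matches Z.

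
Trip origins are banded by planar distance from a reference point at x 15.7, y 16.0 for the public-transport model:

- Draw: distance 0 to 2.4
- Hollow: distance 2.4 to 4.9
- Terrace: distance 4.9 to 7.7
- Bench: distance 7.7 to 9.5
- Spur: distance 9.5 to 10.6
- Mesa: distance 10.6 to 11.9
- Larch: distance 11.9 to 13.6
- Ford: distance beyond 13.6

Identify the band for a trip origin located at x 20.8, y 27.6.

Larch

Distance = √((20.8−15.7)² + (27.6−16.0)²) = √(26.010 + 134.560) = 12.672.
11.9 ≤ 12.672 < 13.6 → Larch.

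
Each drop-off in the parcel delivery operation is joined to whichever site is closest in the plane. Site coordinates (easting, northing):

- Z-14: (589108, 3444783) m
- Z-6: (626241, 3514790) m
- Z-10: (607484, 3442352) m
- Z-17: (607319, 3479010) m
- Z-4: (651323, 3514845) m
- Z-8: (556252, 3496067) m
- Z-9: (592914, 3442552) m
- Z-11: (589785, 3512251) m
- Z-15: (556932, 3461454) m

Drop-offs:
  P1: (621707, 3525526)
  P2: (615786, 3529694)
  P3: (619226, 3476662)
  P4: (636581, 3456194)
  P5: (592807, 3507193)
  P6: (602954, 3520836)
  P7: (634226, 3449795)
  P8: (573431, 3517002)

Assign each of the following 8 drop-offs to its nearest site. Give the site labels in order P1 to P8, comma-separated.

Z-6, Z-6, Z-17, Z-10, Z-11, Z-11, Z-10, Z-11

P1 → Z-6 (d²=135818852.00)
P2 → Z-6 (d²=331436241.00)
P3 → Z-17 (d²=147289753.00)
P4 → Z-10 (d²=1038236373.00)
P5 → Z-11 (d²=34715848.00)
P6 → Z-11 (d²=247124786.00)
P7 → Z-10 (d²=770532813.00)
P8 → Z-11 (d²=290025317.00)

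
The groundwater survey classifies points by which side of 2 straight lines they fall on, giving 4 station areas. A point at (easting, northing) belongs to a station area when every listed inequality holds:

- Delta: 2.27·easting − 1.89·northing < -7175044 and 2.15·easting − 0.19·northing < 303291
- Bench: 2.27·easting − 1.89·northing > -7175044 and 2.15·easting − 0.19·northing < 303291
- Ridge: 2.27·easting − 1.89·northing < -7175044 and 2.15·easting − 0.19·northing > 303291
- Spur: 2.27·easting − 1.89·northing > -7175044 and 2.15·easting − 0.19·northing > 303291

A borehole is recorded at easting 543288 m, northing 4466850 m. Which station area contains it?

2.27·543288 − 1.89·4466850 = -7209082.740, which is < -7175044
2.15·543288 − 0.19·4466850 = 319367.700, which is > 303291
This sign pattern matches Ridge.

Ridge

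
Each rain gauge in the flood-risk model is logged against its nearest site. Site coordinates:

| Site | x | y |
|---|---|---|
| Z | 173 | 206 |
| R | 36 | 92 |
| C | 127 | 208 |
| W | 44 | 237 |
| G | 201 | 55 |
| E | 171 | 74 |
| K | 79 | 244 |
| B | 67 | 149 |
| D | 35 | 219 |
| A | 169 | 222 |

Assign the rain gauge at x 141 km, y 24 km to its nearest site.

Squared distances to each site:
Z: 34148.000; R: 15649.000; C: 34052.000; W: 54778.000; G: 4561.000; E: 3400.000; K: 52244.000; B: 21101.000; D: 49261.000; A: 39988.000.
Minimum at E.

E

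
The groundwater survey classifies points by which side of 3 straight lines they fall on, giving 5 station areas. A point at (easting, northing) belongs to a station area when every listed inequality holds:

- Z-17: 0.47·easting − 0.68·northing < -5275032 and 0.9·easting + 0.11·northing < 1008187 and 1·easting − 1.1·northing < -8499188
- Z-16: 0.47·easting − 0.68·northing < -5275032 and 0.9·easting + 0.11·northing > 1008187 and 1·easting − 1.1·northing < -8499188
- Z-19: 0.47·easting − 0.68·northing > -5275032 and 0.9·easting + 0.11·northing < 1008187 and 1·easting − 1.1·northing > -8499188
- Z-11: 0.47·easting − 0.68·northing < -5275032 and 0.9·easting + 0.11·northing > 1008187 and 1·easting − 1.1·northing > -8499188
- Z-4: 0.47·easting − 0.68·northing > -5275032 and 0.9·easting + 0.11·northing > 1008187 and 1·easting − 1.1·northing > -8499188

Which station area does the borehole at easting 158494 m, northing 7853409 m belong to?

0.47·158494 − 0.68·7853409 = -5265825.940, which is > -5275032
0.9·158494 + 0.11·7853409 = 1006519.590, which is < 1008187
1·158494 − 1.1·7853409 = -8480255.900, which is > -8499188
This sign pattern matches Z-19.

Z-19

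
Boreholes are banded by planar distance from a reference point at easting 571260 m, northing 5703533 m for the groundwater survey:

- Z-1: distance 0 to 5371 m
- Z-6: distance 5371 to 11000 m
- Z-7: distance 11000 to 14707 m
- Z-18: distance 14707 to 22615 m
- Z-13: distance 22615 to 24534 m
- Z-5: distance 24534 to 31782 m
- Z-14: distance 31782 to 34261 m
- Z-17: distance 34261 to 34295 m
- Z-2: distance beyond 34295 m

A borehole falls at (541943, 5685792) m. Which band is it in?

Z-17

Distance = √((541943−571260)² + (5685792−5703533)²) = √(859486489.000 + 314743081.000) = 34267.033 m.
34261 ≤ 34267.033 < 34295 → Z-17.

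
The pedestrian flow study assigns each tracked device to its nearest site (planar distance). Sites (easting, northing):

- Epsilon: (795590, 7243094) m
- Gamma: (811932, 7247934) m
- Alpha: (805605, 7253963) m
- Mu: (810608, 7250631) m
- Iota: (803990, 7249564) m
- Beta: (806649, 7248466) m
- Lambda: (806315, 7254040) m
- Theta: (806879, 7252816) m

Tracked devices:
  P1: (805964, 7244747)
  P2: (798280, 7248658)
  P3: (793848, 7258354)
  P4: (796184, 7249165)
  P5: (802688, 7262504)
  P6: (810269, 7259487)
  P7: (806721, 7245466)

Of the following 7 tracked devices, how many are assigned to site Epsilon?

P1 → Beta
P2 → Iota
P3 → Alpha
P4 → Epsilon
P5 → Alpha
P6 → Lambda
P7 → Beta
1 of the 7 goes to Epsilon.

1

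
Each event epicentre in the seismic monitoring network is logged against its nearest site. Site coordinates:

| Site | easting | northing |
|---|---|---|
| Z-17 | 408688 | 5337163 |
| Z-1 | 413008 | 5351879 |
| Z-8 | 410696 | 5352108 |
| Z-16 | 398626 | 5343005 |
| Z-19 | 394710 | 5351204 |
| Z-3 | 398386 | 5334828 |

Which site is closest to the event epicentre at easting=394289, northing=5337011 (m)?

Z-3

Squared distances to each site:
Z-17: 207354305.000; Z-1: 571458385.000; Z-8: 497109058.000; Z-16: 54737605.000; Z-19: 201618490.000; Z-3: 21550898.000.
Minimum at Z-3.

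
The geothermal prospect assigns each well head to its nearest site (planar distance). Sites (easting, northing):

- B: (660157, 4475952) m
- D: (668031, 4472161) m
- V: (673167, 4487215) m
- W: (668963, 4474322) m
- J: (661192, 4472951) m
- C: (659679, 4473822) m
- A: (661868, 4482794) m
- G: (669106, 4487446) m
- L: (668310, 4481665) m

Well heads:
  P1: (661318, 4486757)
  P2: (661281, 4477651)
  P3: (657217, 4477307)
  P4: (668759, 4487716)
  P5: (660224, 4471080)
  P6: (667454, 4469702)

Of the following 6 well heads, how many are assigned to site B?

P1 → A
P2 → B
P3 → B
P4 → G
P5 → J
P6 → D
2 of the 6 go to B.

2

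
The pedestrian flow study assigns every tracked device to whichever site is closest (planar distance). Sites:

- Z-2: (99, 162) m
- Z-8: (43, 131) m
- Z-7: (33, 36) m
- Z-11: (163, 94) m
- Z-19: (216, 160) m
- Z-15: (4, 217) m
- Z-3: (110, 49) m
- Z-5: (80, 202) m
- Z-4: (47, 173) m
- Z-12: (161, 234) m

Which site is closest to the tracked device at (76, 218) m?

Z-5

Squared distances to each site:
Z-2: 3665.000; Z-8: 8658.000; Z-7: 34973.000; Z-11: 22945.000; Z-19: 22964.000; Z-15: 5185.000; Z-3: 29717.000; Z-5: 272.000; Z-4: 2866.000; Z-12: 7481.000.
Minimum at Z-5.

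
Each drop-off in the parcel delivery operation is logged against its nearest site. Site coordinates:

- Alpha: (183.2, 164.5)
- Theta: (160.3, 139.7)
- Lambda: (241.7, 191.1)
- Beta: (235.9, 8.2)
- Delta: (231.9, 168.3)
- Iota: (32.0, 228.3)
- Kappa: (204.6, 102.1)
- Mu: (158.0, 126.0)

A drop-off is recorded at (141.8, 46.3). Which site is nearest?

Mu

Squared distances to each site:
Alpha: 15685.200; Theta: 9065.810; Lambda: 30947.050; Beta: 10306.420; Delta: 23002.010; Iota: 45180.040; Kappa: 7057.480; Mu: 6614.530.
Minimum at Mu.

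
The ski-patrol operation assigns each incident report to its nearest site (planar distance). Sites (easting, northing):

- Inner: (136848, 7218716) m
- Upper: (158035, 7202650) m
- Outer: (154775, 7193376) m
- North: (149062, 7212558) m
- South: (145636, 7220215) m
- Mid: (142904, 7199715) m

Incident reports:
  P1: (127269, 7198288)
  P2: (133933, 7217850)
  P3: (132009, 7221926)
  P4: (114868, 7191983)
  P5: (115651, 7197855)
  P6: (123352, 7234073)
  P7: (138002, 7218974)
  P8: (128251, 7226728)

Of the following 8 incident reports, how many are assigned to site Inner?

5

P1 → Mid
P2 → Inner
P3 → Inner
P4 → Mid
P5 → Mid
P6 → Inner
P7 → Inner
P8 → Inner
5 of the 8 go to Inner.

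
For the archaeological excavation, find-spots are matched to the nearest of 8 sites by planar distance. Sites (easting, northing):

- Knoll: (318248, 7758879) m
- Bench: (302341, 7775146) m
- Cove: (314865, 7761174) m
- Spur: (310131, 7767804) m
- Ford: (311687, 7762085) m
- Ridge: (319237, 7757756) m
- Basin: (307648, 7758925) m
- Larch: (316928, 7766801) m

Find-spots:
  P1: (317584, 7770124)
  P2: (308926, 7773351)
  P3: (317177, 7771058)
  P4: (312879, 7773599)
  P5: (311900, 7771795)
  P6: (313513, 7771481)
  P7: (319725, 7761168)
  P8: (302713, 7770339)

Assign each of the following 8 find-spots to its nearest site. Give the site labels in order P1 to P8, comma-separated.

P1 → Larch (d²=11472665.00)
P2 → Spur (d²=32221234.00)
P3 → Larch (d²=18184050.00)
P4 → Spur (d²=41133529.00)
P5 → Spur (d²=19057442.00)
P6 → Spur (d²=24958253.00)
P7 → Knoll (d²=7421050.00)
P8 → Bench (d²=23245633.00)

Larch, Spur, Larch, Spur, Spur, Spur, Knoll, Bench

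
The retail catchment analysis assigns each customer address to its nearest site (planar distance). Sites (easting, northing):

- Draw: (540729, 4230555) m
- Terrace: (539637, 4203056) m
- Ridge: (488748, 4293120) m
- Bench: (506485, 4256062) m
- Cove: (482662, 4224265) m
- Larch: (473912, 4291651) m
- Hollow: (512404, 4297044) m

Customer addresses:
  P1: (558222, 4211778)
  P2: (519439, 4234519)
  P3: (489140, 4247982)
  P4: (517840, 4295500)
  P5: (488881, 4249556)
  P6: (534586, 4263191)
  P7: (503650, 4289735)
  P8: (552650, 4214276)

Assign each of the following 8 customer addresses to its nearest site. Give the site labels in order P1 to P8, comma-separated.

P1 → Terrace (d²=421475509.00)
P2 → Draw (d²=468977396.00)
P3 → Bench (d²=366135425.00)
P4 → Hollow (d²=31934032.00)
P5 → Bench (d²=352228852.00)
P6 → Bench (d²=840488842.00)
P7 → Hollow (d²=130053997.00)
P8 → Terrace (d²=295226569.00)

Terrace, Draw, Bench, Hollow, Bench, Bench, Hollow, Terrace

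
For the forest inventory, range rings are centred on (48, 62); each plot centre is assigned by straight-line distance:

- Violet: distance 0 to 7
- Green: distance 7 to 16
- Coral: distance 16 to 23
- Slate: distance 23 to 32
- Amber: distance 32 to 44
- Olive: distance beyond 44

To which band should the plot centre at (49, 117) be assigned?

Distance = √((49−48)² + (117−62)²) = √(1.000 + 3025.000) = 55.009.
44 ≤ 55.009 < ∞ → Olive.

Olive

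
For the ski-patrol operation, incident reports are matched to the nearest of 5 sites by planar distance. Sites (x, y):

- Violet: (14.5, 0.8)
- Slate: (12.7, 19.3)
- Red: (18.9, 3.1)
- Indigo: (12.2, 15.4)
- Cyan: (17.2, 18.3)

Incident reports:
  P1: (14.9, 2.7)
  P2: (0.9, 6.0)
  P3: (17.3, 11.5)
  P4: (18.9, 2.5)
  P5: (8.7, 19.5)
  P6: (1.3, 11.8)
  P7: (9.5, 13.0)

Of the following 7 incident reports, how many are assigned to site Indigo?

P1 → Violet
P2 → Violet
P3 → Indigo
P4 → Red
P5 → Slate
P6 → Indigo
P7 → Indigo
3 of the 7 go to Indigo.

3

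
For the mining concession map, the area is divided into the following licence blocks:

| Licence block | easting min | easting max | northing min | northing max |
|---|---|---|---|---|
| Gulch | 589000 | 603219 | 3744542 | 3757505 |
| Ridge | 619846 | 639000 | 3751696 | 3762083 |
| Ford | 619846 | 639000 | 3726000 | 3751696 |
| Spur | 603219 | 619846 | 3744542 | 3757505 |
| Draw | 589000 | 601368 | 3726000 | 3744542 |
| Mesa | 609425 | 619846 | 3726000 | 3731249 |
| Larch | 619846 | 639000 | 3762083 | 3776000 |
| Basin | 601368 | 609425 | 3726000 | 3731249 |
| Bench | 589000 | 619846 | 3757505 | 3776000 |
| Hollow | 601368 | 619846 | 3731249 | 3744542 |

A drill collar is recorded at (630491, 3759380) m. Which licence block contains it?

Ridge

The point has easting = 630491 and northing = 3759380.
Only Ridge satisfies 619846 ≤ easting ≤ 639000 and 3751696 ≤ northing ≤ 3762083.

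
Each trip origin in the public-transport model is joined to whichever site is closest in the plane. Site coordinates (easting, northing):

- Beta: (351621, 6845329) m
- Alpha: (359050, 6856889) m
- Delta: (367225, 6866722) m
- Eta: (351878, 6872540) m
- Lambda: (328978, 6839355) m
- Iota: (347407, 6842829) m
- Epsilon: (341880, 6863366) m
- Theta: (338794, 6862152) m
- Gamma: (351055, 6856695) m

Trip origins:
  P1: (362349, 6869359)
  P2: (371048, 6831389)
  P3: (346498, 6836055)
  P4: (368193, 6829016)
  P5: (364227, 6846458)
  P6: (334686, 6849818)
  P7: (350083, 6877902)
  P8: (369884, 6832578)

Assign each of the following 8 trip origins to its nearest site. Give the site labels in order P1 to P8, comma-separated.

Delta, Beta, Iota, Beta, Alpha, Lambda, Eta, Beta

P1 → Delta (d²=30729145.00)
P2 → Beta (d²=571731929.00)
P3 → Iota (d²=46713357.00)
P4 → Beta (d²=540745153.00)
P5 → Alpha (d²=135607090.00)
P6 → Lambda (d²=142055633.00)
P7 → Eta (d²=31973069.00)
P8 → Beta (d²=496125170.00)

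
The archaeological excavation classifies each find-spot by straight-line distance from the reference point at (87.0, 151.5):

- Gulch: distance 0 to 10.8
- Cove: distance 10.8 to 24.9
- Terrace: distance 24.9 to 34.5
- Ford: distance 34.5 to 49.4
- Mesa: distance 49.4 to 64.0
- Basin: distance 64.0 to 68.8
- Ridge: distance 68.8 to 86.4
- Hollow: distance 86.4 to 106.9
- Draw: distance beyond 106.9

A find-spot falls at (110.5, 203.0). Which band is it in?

Distance = √((110.5−87.0)² + (203.0−151.5)²) = √(552.250 + 2652.250) = 56.608.
49.4 ≤ 56.608 < 64.0 → Mesa.

Mesa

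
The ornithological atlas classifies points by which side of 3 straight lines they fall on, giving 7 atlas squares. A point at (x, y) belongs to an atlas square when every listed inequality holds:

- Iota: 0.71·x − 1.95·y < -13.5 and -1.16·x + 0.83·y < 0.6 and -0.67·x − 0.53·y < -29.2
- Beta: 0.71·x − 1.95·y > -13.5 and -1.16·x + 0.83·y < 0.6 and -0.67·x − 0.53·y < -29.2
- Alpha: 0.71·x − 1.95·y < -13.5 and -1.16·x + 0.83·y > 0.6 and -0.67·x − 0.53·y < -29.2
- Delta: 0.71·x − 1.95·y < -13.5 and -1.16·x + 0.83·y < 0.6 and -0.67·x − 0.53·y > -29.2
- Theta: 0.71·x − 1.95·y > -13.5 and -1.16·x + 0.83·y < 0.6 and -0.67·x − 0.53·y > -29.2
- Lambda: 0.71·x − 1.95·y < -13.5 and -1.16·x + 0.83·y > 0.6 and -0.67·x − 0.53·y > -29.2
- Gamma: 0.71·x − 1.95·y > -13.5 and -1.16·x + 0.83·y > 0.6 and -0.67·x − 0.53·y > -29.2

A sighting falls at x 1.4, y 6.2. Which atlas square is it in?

0.71·1.4 − 1.95·6.2 = -11.096, which is > -13.5
-1.16·1.4 + 0.83·6.2 = 3.522, which is > 0.6
-0.67·1.4 − 0.53·6.2 = -4.224, which is > -29.2
This sign pattern matches Gamma.

Gamma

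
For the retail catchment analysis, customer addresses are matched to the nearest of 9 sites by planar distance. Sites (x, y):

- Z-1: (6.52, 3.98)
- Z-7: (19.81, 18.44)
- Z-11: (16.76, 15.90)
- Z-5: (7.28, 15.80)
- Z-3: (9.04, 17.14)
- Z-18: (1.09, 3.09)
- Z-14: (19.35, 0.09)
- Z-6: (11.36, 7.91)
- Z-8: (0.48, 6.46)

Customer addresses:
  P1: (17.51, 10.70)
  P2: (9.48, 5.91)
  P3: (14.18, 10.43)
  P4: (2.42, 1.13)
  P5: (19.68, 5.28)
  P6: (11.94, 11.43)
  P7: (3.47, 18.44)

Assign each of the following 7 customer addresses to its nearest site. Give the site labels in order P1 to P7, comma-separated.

P1 → Z-11 (d²=27.60)
P2 → Z-6 (d²=7.53)
P3 → Z-6 (d²=14.30)
P4 → Z-18 (d²=5.61)
P5 → Z-14 (d²=27.05)
P6 → Z-6 (d²=12.73)
P7 → Z-5 (d²=21.49)

Z-11, Z-6, Z-6, Z-18, Z-14, Z-6, Z-5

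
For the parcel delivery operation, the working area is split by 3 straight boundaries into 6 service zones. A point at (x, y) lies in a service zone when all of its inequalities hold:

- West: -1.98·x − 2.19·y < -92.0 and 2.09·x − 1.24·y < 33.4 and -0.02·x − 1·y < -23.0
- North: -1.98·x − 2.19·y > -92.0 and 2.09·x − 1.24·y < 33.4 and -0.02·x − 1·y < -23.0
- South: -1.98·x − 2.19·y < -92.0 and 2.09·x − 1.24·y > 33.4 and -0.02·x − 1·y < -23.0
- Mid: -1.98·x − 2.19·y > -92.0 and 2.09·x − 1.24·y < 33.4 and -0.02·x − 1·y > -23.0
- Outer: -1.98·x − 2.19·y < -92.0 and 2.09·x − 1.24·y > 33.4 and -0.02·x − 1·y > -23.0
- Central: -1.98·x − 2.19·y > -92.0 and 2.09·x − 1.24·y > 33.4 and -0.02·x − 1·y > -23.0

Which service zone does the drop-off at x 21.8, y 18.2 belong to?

Mid

-1.98·21.8 − 2.19·18.2 = -83.022, which is > -92.0
2.09·21.8 − 1.24·18.2 = 22.994, which is < 33.4
-0.02·21.8 − 1·18.2 = -18.636, which is > -23.0
This sign pattern matches Mid.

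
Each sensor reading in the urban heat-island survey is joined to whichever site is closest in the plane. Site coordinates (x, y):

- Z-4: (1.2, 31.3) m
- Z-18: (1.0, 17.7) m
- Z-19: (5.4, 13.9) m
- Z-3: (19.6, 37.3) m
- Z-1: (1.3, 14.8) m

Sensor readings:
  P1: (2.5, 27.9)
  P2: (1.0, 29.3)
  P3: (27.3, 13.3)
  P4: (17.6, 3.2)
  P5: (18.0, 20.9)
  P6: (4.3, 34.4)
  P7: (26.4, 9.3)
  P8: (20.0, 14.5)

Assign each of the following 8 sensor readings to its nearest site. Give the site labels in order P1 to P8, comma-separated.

P1 → Z-4 (d²=13.25)
P2 → Z-4 (d²=4.04)
P3 → Z-19 (d²=479.97)
P4 → Z-19 (d²=263.33)
P5 → Z-19 (d²=207.76)
P6 → Z-4 (d²=19.22)
P7 → Z-19 (d²=462.16)
P8 → Z-19 (d²=213.52)

Z-4, Z-4, Z-19, Z-19, Z-19, Z-4, Z-19, Z-19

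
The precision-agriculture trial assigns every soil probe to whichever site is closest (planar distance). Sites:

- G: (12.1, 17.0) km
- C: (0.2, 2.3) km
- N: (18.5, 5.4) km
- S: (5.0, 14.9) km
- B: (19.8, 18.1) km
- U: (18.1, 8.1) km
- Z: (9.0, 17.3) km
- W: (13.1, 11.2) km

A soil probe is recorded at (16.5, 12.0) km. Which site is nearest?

W

Squared distances to each site:
G: 44.360; C: 359.780; N: 47.560; S: 140.660; B: 48.100; U: 17.770; Z: 84.340; W: 12.200.
Minimum at W.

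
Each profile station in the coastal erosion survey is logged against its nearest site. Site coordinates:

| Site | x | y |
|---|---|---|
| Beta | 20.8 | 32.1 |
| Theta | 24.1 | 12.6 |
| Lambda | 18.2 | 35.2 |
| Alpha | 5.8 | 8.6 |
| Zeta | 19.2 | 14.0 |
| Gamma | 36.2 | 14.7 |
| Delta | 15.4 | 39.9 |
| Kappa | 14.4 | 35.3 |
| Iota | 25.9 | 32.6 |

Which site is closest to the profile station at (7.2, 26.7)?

Squared distances to each site:
Beta: 214.120; Theta: 484.420; Lambda: 193.250; Alpha: 329.570; Zeta: 305.290; Gamma: 985.000; Delta: 241.480; Kappa: 125.800; Iota: 384.500.
Minimum at Kappa.

Kappa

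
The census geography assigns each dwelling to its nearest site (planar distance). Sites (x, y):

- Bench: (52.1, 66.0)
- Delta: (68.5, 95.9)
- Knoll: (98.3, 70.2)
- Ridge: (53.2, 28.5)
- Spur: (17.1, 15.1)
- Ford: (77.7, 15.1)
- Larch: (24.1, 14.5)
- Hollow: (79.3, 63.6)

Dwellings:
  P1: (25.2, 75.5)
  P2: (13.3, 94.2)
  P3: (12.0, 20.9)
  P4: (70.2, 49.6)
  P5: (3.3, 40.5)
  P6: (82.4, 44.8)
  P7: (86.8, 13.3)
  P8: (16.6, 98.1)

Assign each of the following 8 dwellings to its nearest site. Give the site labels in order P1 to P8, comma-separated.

Bench, Bench, Spur, Hollow, Spur, Hollow, Ford, Bench

P1 → Bench (d²=813.86)
P2 → Bench (d²=2300.68)
P3 → Spur (d²=59.65)
P4 → Hollow (d²=278.81)
P5 → Spur (d²=835.60)
P6 → Hollow (d²=363.05)
P7 → Ford (d²=86.05)
P8 → Bench (d²=2290.66)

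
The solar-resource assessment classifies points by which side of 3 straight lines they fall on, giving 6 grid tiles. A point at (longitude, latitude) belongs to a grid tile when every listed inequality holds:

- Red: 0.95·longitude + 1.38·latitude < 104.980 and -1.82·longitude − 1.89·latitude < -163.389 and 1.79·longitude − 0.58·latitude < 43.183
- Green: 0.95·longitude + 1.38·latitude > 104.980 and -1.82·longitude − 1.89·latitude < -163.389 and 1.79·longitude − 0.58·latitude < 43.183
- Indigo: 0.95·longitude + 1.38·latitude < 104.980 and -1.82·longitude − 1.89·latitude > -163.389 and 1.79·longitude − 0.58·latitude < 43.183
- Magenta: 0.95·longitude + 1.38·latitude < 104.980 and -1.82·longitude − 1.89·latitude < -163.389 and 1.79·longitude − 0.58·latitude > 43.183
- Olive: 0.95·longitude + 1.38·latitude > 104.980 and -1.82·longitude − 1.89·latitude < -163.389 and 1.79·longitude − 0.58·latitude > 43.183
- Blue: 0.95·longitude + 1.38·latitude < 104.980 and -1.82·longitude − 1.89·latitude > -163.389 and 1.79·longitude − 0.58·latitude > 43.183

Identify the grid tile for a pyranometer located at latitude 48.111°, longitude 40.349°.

0.95·40.349 + 1.38·48.111 = 104.725, which is < 104.980
-1.82·40.349 − 1.89·48.111 = -164.365, which is < -163.389
1.79·40.349 − 0.58·48.111 = 44.320, which is > 43.183
This sign pattern matches Magenta.

Magenta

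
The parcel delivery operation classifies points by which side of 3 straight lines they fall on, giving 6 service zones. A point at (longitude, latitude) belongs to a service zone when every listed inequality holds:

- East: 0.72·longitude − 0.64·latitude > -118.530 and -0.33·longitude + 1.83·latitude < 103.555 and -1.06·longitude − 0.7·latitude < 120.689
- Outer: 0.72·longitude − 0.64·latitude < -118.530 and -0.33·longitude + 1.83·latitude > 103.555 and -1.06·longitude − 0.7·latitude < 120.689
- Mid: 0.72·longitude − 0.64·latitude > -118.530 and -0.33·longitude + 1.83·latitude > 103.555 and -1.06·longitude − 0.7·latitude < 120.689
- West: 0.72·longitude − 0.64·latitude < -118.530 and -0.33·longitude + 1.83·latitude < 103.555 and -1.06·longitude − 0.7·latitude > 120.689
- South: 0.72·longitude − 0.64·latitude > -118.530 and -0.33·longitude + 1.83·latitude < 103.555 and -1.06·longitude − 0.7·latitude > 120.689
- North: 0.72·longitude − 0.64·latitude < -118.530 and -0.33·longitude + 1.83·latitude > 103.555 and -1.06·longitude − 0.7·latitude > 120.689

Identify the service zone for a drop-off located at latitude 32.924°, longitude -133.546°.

0.72·-133.546 − 0.64·32.924 = -117.224, which is > -118.530
-0.33·-133.546 + 1.83·32.924 = 104.321, which is > 103.555
-1.06·-133.546 − 0.7·32.924 = 118.512, which is < 120.689
This sign pattern matches Mid.

Mid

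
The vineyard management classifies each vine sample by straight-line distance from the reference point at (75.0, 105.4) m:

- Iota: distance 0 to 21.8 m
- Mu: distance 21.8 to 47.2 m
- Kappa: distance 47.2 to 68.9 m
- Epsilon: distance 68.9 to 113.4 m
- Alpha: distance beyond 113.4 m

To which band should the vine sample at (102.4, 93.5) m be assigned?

Distance = √((102.4−75.0)² + (93.5−105.4)²) = √(750.760 + 141.610) = 29.873 m.
21.8 ≤ 29.873 < 47.2 → Mu.

Mu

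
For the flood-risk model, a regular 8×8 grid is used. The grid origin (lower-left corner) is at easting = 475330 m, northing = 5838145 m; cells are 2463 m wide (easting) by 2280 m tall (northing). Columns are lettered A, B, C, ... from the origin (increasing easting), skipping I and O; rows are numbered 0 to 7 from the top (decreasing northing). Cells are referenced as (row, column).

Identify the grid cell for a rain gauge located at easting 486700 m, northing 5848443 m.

(3, E)

Column index: ⌊(486700 − 475330) / 2463⌋ = ⌊4.616⌋ = 4 → column E
Row offset from origin: ⌊(5848443 − 5838145) / 2280⌋ = ⌊4.517⌋ = 4 → row 3 (counted from top)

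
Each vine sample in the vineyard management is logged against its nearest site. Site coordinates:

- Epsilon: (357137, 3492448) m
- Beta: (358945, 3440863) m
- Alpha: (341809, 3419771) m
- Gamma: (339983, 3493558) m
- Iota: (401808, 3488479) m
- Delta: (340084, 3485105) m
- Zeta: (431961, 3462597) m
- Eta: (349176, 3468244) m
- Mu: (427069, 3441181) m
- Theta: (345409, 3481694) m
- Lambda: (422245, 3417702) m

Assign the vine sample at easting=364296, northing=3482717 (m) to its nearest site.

Squared distances to each site:
Epsilon: 145943642.000; Beta: 1780390517.000; Alpha: 4467864085.000; Gamma: 708649250.000; Iota: 1440350788.000; Delta: 591923488.000; Zeta: 4983366625.000; Eta: 438082129.000; Mu: 5665688825.000; Theta: 357765298.000; Lambda: 7585036826.000.
Minimum at Epsilon.

Epsilon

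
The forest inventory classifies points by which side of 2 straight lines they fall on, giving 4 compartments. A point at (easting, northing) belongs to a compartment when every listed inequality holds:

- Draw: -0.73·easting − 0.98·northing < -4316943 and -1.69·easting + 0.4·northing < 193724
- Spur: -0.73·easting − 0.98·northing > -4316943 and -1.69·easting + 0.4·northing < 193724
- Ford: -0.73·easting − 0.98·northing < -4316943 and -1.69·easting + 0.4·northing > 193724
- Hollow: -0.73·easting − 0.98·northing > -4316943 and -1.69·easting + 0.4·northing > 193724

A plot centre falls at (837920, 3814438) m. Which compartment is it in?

Draw

-0.73·837920 − 0.98·3814438 = -4349830.840, which is < -4316943
-1.69·837920 + 0.4·3814438 = 109690.400, which is < 193724
This sign pattern matches Draw.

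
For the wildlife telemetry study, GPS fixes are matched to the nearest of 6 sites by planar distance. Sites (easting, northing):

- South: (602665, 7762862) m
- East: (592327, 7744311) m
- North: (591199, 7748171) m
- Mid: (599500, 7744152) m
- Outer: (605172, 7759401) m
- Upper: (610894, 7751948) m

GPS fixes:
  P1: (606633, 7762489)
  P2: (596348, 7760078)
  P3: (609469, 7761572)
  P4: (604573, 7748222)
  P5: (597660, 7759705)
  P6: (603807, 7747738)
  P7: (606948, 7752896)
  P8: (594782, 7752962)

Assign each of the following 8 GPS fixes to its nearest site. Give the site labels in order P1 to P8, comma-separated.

Outer, South, Outer, Mid, South, Mid, Upper, North

P1 → Outer (d²=11670265.00)
P2 → South (d²=47655145.00)
P3 → Outer (d²=23177450.00)
P4 → Mid (d²=42300229.00)
P5 → South (d²=35016674.00)
P6 → Mid (d²=31409645.00)
P7 → Upper (d²=16469620.00)
P8 → North (d²=35791570.00)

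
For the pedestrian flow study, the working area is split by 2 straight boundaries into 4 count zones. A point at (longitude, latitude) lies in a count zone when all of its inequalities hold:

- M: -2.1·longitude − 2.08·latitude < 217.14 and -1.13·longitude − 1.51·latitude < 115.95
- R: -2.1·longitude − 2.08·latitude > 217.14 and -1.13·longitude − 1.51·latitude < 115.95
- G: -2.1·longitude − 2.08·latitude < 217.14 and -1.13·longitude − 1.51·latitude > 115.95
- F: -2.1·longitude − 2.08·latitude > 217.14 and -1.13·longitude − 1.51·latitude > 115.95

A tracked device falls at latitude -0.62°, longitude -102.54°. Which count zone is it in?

G

-2.1·-102.54 − 2.08·-0.62 = 216.624, which is < 217.14
-1.13·-102.54 − 1.51·-0.62 = 116.806, which is > 115.95
This sign pattern matches G.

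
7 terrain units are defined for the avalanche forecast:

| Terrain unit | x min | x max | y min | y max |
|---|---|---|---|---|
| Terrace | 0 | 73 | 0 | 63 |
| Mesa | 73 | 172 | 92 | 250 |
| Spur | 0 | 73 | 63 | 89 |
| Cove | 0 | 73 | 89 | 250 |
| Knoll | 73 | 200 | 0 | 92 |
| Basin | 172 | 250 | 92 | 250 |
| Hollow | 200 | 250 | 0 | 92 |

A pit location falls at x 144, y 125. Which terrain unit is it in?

The point has x = 144 and y = 125.
Only Mesa satisfies 73 ≤ x ≤ 172 and 92 ≤ y ≤ 250.

Mesa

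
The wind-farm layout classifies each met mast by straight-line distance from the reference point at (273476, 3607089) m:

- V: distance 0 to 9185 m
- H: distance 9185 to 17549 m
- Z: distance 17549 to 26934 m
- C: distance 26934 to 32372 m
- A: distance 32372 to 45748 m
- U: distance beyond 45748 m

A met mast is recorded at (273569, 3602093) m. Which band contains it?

Distance = √((273569−273476)² + (3602093−3607089)²) = √(8649.000 + 24960016.000) = 4996.866 m.
0 ≤ 4996.866 < 9185 → V.

V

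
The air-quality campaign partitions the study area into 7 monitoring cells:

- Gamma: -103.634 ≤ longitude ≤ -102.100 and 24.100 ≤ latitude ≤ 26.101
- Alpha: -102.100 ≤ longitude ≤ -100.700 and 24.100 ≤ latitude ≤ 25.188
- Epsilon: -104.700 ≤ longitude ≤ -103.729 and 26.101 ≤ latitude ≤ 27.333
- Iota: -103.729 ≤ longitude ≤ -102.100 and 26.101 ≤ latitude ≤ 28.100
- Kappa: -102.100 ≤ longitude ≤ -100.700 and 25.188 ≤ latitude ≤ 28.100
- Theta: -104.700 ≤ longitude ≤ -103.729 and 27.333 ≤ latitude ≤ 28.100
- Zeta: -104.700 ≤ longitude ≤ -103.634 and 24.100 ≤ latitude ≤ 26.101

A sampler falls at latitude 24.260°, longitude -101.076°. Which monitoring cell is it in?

The point has longitude = -101.076 and latitude = 24.260.
Only Alpha satisfies -102.100 ≤ longitude ≤ -100.700 and 24.100 ≤ latitude ≤ 25.188.

Alpha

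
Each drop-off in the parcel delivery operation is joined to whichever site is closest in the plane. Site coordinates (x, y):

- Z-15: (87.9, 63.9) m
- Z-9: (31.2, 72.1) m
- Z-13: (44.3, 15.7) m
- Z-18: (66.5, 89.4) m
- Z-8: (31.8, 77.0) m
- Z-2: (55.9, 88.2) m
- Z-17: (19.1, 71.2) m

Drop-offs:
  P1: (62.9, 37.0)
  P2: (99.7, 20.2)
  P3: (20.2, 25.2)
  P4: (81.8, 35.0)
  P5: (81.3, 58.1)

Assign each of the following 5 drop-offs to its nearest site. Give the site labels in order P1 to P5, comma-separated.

Z-13, Z-15, Z-13, Z-15, Z-15

P1 → Z-13 (d²=799.65)
P2 → Z-15 (d²=2048.93)
P3 → Z-13 (d²=671.06)
P4 → Z-15 (d²=872.42)
P5 → Z-15 (d²=77.20)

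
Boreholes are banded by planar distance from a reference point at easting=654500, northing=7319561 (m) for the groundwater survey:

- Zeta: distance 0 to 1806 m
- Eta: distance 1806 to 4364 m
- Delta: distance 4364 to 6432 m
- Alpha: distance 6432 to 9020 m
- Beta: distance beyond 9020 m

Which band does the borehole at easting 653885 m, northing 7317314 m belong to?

Eta

Distance = √((653885−654500)² + (7317314−7319561)²) = √(378225.000 + 5049009.000) = 2329.642 m.
1806 ≤ 2329.642 < 4364 → Eta.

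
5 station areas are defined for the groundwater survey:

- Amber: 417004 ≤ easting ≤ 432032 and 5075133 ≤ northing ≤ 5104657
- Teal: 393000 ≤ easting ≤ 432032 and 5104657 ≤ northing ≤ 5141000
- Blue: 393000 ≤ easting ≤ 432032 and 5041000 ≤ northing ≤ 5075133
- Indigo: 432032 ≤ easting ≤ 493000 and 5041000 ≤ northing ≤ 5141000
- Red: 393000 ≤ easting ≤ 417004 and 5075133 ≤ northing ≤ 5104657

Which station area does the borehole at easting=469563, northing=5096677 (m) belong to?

Indigo

The point has easting = 469563 and northing = 5096677.
Only Indigo satisfies 432032 ≤ easting ≤ 493000 and 5041000 ≤ northing ≤ 5141000.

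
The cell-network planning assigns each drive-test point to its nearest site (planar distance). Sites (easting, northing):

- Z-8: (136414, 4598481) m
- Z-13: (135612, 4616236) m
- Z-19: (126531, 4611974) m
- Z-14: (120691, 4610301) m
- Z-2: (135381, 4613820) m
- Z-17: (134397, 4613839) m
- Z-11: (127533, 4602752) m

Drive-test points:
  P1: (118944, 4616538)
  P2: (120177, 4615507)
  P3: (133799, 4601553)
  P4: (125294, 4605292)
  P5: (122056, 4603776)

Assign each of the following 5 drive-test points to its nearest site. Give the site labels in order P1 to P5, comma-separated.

P1 → Z-14 (d²=41952178.00)
P2 → Z-14 (d²=27366632.00)
P3 → Z-8 (d²=16275409.00)
P4 → Z-11 (d²=11464721.00)
P5 → Z-11 (d²=31046105.00)

Z-14, Z-14, Z-8, Z-11, Z-11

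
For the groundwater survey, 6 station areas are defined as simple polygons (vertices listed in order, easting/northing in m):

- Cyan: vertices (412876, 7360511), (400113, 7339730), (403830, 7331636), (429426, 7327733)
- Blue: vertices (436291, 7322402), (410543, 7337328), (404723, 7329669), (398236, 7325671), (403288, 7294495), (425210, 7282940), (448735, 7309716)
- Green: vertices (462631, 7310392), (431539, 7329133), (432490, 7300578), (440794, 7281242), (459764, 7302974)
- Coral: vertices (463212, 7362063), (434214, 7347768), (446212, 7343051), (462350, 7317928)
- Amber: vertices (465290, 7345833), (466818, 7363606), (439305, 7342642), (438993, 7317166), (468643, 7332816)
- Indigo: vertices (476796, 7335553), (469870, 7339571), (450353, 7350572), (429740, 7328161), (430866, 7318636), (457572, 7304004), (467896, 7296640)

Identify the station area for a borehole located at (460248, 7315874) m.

Indigo

Cast a ray rightward from (460248, 7315874). For each polygon, the edges (by vertex number in listed order) whose endpoints lie on opposite sides of northing = 7315874, where each meets that height, and whether that is right or left of the point:
Cyan: no edge straddles that height → 0 crossings.
Blue: 4–5 at easting≈399823.6 (left), 7–1 at easting≈442694.5 (left) → 0 crossings.
Green: 1–2 at easting≈453536.2 (left), 2–3 at easting≈431980.6 (left) → 0 crossings.
Coral: no edge straddles that height → 0 crossings.
Amber: no edge straddles that height → 0 crossings.
Indigo: 5–6 at easting≈435907.1 (left), 7–1 at easting≈472295.1 (right) → 1 crossing.
Only Indigo has an odd count, so the point is inside Indigo.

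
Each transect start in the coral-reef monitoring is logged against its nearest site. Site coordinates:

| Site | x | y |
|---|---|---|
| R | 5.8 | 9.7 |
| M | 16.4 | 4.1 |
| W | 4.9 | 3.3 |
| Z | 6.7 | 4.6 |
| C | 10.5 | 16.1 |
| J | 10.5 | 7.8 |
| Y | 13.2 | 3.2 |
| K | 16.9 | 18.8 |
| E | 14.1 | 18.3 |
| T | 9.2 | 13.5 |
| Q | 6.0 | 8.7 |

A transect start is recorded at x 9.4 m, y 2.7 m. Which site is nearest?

Squared distances to each site:
R: 61.960; M: 50.960; W: 20.610; Z: 10.900; C: 180.770; J: 27.220; Y: 14.690; K: 315.460; E: 265.450; T: 116.680; Q: 47.560.
Minimum at Z.

Z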